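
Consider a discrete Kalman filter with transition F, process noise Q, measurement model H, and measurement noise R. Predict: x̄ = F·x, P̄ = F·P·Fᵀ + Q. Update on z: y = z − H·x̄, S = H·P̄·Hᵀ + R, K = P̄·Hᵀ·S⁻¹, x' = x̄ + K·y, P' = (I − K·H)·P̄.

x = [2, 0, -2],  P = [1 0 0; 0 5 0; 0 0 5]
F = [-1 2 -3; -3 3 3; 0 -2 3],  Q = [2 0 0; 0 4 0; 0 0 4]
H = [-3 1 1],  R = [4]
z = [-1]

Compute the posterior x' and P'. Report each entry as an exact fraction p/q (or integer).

x̄ = F·x = [4, -12, -6]
P̄ = F·P·Fᵀ + Q = [68 -12 -65; -12 103 15; -65 15 69]
y = z − H·x̄ = [29]
S = H·P̄·Hᵀ + R = [1280]
K = P̄·Hᵀ·S⁻¹ = [-281/1280; 77/640; 279/1280]
x' = x̄ + K·y = [-3029/1280, -5447/640, 411/1280]
P' = (I − K·H)·P̄ = [8079/1280 13957/640 -4801/1280; 13957/640 27031/320 -11883/640; -4801/1280 -11883/640 10479/1280]

x' = [-3029/1280, -5447/640, 411/1280]
P' = [8079/1280 13957/640 -4801/1280; 13957/640 27031/320 -11883/640; -4801/1280 -11883/640 10479/1280]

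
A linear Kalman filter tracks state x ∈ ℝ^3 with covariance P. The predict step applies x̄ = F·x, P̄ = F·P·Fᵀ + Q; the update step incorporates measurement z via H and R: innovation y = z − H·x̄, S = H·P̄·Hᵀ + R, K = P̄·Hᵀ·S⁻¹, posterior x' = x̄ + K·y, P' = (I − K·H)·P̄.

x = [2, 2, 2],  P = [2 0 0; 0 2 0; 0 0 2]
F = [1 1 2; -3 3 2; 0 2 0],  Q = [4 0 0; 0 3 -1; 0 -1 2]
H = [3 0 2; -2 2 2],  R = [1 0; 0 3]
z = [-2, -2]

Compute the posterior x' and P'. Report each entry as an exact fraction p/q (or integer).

x̄ = F·x = [8, 4, 4]
P̄ = F·P·Fᵀ + Q = [16 8 4; 8 47 11; 4 11 10]
y = z − H·x̄ = [-34, -2]
S = H·P̄·Hᵀ + R = [233 44; 44 287]
K = P̄·Hᵀ·S⁻¹ = [16424/64935 -4328/64935; 326/2405 788/2405; 7688/64935 6514/64935]
x' = x̄ + K·y = [-6056/12987, -608/481, -2936/12987]
P' = (I − K·H)·P̄ = [84592/64935 7288/2405 -118676/64935; 7288/2405 19239/2405 -10769/2405; -118676/64935 -10769/2405 181858/64935]

x' = [-6056/12987, -608/481, -2936/12987]
P' = [84592/64935 7288/2405 -118676/64935; 7288/2405 19239/2405 -10769/2405; -118676/64935 -10769/2405 181858/64935]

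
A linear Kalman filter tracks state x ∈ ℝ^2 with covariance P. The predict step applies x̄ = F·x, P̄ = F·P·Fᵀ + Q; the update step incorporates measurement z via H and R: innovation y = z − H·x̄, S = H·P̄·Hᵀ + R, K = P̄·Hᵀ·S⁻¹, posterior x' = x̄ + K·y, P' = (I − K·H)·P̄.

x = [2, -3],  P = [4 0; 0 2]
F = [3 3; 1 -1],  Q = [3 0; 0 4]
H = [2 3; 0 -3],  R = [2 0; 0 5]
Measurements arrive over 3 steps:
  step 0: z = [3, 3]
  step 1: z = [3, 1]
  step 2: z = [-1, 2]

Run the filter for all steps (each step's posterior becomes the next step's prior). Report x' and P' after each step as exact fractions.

step 0: x' = [11661/5341, -388/763], P' = [8553/5341 -570/763; -570/763 55/109]
step 1: x' = [3186393/1492327, -521489/1492327], P' = [9282921/7461635 -844878/1492327; -844878/1492327 615560/1492327]
step 2: x' = [18404667315/17938340477, -15523853513/17938340477], P' = [22282266237/17938340477 -10150199940/17938340477; -10150199940/17938340477 7397462790/17938340477]

step 0: x̄ = F·x = [-3, 5]
step 0: P̄ = F·P·Fᵀ + Q = [57 6; 6 10]
step 0: y = z − H·x̄ = [-6, 18]
step 0: S = H·P̄·Hᵀ + R = [392 -126; -126 95]
step 0: K = P̄·Hᵀ·S⁻¹ = [2568/5341 342/763; 15/1526 -33/109]
step 0: x' = x̄ + K·y = [11661/5341, -388/763]
step 0: P' = (I − K·H)·P̄ = [8553/5341 -570/763; -570/763 55/109]
step 1: x̄ = F·x = [26835/5341, 14377/5341]
step 1: P̄ = F·P·Fᵀ + Q = [45435/5341 17574/5341; 17574/5341 40592/5341]
step 1: y = z − H·x̄ = [-80778/5341, 48472/5341]
step 1: S = H·P̄·Hᵀ + R = [768638/5341 -470772/5341; -470772/5341 392033/5341]
step 1: K = P̄·Hᵀ·S⁻¹ = [2946336/7461635 2534634/7461635; 78462/1492327 -369336/1492327]
step 1: x' = x̄ + K·y = [3186393/1492327, -521489/1492327]
step 1: P' = (I − K·H)·P̄ = [9282921/7461635 -844878/1492327; -844878/1492327 615560/1492327]
step 2: x̄ = F·x = [7994712/1492327, 3707882/1492327]
step 2: P̄ = F·P·Fᵀ + Q = [57592374/7461635 18615363/7461635; 18615363/7461635 50656041/7461635]
step 2: y = z − H·x̄ = [-28605397/1492327, 14108300/1492327]
step 2: S = H·P̄·Hᵀ + R = [924581491/7461635 -567596547/7461635; -567596547/7461635 493212544/7461635]
step 2: K = P̄·Hᵀ·S⁻¹ = [7056966327/17938340477 6090119964/17938340477; 945994245/17938340477 -4438477674/17938340477]
step 2: x' = x̄ + K·y = [18404667315/17938340477, -15523853513/17938340477]
step 2: P' = (I − K·H)·P̄ = [22282266237/17938340477 -10150199940/17938340477; -10150199940/17938340477 7397462790/17938340477]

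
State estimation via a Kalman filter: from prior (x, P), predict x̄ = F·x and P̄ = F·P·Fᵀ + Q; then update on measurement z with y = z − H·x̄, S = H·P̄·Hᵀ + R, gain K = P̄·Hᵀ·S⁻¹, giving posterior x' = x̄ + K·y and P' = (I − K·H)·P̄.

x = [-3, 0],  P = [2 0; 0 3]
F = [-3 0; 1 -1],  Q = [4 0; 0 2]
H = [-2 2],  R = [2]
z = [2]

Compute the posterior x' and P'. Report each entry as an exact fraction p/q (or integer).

x' = [19/83, 89/83]
P' = [258/83 230/83; 230/83 243/83]

x̄ = F·x = [9, -3]
P̄ = F·P·Fᵀ + Q = [22 -6; -6 7]
y = z − H·x̄ = [26]
S = H·P̄·Hᵀ + R = [166]
K = P̄·Hᵀ·S⁻¹ = [-28/83; 13/83]
x' = x̄ + K·y = [19/83, 89/83]
P' = (I − K·H)·P̄ = [258/83 230/83; 230/83 243/83]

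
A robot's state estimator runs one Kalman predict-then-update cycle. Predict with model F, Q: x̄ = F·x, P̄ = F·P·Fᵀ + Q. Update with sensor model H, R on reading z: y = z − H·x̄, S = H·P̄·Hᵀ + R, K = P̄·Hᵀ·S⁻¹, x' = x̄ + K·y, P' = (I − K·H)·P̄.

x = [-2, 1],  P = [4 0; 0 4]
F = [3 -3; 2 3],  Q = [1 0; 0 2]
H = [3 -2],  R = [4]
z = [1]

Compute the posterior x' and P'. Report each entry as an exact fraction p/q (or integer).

x̄ = F·x = [-9, -1]
P̄ = F·P·Fᵀ + Q = [73 -12; -12 54]
y = z − H·x̄ = [26]
S = H·P̄·Hᵀ + R = [1021]
K = P̄·Hᵀ·S⁻¹ = [243/1021; -144/1021]
x' = x̄ + K·y = [-2871/1021, -4765/1021]
P' = (I − K·H)·P̄ = [15484/1021 22740/1021; 22740/1021 34398/1021]

x' = [-2871/1021, -4765/1021]
P' = [15484/1021 22740/1021; 22740/1021 34398/1021]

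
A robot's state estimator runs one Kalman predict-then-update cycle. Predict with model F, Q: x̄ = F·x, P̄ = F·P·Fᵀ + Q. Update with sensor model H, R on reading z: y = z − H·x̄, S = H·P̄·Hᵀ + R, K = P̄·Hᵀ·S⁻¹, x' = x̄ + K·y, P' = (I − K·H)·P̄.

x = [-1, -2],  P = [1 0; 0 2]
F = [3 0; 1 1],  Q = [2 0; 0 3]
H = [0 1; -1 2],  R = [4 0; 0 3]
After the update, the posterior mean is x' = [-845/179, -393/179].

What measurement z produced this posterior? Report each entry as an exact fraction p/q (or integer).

x̄ = F·x = [-3, -3]
P̄ = F·P·Fᵀ + Q = [11 3; 3 6]
S = H·P̄·Hᵀ + R = [10 9; 9 26]
K = P̄·Hᵀ·S⁻¹ = [123/179 -77/179; 75/179 36/179]
x' − x̄ = [-308/179, 144/179] = K·y
y = (KᵀK)⁻¹·Kᵀ·(x' − x̄) = [0, 4]
z = y + H·x̄ = [0, 4] + [-3, -3] = [-3, 1]

z = [-3, 1]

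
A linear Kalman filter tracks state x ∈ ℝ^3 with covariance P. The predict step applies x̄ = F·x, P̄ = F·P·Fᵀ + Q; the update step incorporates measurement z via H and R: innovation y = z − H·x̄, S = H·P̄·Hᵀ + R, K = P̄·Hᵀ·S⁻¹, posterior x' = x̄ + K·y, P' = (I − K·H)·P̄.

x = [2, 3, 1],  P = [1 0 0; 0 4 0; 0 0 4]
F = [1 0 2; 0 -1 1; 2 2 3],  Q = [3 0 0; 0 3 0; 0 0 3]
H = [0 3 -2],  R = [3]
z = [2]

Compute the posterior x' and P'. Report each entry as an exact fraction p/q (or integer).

x̄ = F·x = [4, -2, 13]
P̄ = F·P·Fᵀ + Q = [20 8 26; 8 11 4; 26 4 59]
y = z − H·x̄ = [34]
S = H·P̄·Hᵀ + R = [290]
K = P̄·Hᵀ·S⁻¹ = [-14/145; 5/58; -53/145]
x' = x̄ + K·y = [104/145, 27/29, 83/145]
P' = (I − K·H)·P̄ = [2508/145 302/29 2286/145; 302/29 513/58 381/29; 2286/145 381/29 2937/145]

x' = [104/145, 27/29, 83/145]
P' = [2508/145 302/29 2286/145; 302/29 513/58 381/29; 2286/145 381/29 2937/145]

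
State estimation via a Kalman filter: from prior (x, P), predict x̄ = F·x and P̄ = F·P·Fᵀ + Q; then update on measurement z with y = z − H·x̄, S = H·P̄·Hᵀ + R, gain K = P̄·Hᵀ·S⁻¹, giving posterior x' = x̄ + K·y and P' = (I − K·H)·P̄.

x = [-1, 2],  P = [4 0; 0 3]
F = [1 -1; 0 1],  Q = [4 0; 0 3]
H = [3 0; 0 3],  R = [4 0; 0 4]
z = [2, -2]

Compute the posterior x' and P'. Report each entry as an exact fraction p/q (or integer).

x̄ = F·x = [-3, 2]
P̄ = F·P·Fᵀ + Q = [11 -3; -3 6]
y = z − H·x̄ = [11, -8]
S = H·P̄·Hᵀ + R = [103 -27; -27 58]
K = P̄·Hᵀ·S⁻¹ = [1671/5245 -36/5245; -36/5245 1611/5245]
x' = x̄ + K·y = [2934/5245, -2794/5245]
P' = (I − K·H)·P̄ = [2228/5245 -48/5245; -48/5245 2148/5245]

x' = [2934/5245, -2794/5245]
P' = [2228/5245 -48/5245; -48/5245 2148/5245]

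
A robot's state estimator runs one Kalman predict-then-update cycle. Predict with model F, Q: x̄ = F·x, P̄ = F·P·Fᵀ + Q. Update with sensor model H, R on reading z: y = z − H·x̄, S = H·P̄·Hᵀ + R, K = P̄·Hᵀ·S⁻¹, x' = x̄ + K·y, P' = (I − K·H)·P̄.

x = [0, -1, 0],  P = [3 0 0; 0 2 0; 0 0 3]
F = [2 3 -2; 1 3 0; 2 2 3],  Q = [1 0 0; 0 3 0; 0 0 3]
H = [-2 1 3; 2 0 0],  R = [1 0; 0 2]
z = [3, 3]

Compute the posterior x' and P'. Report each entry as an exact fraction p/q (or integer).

x̄ = F·x = [-3, -3, -2]
P̄ = F·P·Fᵀ + Q = [43 24 6; 24 24 18; 6 18 50]
y = z − H·x̄ = [6, 9]
S = H·P̄·Hᵀ + R = [587 -88; -88 174]
K = P̄·Hᵀ·S⁻¹ = [-44/47197 23305/47197; 4722/47197 15408/47197; 14100/47197 10386/47197]
x' = x̄ + K·y = [67890/47197, 25413/47197, 83680/47197]
P' = (I − K·H)·P̄ = [23305/47197 15408/47197 10386/47197; 15408/47197 251484/47197 -71982/47197; 10386/47197 -71982/47197 35618/47197]

x' = [67890/47197, 25413/47197, 83680/47197]
P' = [23305/47197 15408/47197 10386/47197; 15408/47197 251484/47197 -71982/47197; 10386/47197 -71982/47197 35618/47197]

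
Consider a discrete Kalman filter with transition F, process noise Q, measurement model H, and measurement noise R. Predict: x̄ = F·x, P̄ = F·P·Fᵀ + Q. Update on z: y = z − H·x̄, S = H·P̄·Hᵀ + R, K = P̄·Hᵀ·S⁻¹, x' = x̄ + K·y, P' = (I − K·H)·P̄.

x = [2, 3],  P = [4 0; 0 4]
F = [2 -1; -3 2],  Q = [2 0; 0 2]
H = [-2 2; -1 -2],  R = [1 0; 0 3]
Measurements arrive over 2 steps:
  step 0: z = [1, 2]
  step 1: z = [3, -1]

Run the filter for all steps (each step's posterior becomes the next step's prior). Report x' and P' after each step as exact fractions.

step 0: x' = [-4957/7697, -1632/7697], P' = [2690/7697 1544/7697; 1544/7697 2294/7697]
step 1: x' = [-2448270/3686131, 3172997/3686131], P' = [1262848/3686131 717760/3686131; 717760/3686131 1062532/3686131]

step 0: x̄ = F·x = [1, 0]
step 0: P̄ = F·P·Fᵀ + Q = [22 -32; -32 54]
step 0: y = z − H·x̄ = [3, 3]
step 0: S = H·P̄·Hᵀ + R = [561 -236; -236 113]
step 0: K = P̄·Hᵀ·S⁻¹ = [-2292/7697 -1926/7697; 1500/7697 -2044/7697]
step 0: x' = x̄ + K·y = [-4957/7697, -1632/7697]
step 0: P' = (I − K·H)·P̄ = [2690/7697 1544/7697; 1544/7697 2294/7697]
step 1: x̄ = F·x = [-8282/7697, 11607/7697]
step 1: P̄ = F·P·Fᵀ + Q = [22272/7697 -9920/7697; -9920/7697 30252/7697]
step 1: y = z − H·x̄ = [-16687/7697, 7235/7697]
step 1: S = H·P̄·Hᵀ + R = [297153/7697 -96304/7697; -96304/7697 126691/7697]
step 1: K = P̄·Hᵀ·S⁻¹ = [-1090176/3686131 -899456/3686131; 689544/3686131 -947608/3686131]
step 1: x' = x̄ + K·y = [-2448270/3686131, 3172997/3686131]
step 1: P' = (I − K·H)·P̄ = [1262848/3686131 717760/3686131; 717760/3686131 1062532/3686131]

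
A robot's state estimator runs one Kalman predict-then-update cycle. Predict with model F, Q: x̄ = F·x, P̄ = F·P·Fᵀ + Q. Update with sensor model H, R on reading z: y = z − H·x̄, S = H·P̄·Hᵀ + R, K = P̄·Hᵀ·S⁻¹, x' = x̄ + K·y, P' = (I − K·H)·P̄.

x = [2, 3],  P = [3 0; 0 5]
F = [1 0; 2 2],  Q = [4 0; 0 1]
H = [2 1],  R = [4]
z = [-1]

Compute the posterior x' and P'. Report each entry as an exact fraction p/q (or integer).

x̄ = F·x = [2, 10]
P̄ = F·P·Fᵀ + Q = [7 6; 6 33]
y = z − H·x̄ = [-15]
S = H·P̄·Hᵀ + R = [89]
K = P̄·Hᵀ·S⁻¹ = [20/89; 45/89]
x' = x̄ + K·y = [-122/89, 215/89]
P' = (I − K·H)·P̄ = [223/89 -366/89; -366/89 912/89]

x' = [-122/89, 215/89]
P' = [223/89 -366/89; -366/89 912/89]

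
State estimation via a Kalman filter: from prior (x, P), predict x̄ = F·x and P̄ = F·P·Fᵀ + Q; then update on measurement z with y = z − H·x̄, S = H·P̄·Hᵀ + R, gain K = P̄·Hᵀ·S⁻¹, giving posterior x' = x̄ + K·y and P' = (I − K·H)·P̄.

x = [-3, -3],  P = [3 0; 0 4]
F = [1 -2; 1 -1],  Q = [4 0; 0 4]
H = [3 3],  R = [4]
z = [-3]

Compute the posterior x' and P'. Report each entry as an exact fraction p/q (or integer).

x' = [75/127, -198/127]
P' = [320/127 -286/127; -286/127 308/127]

x̄ = F·x = [3, 0]
P̄ = F·P·Fᵀ + Q = [23 11; 11 11]
y = z − H·x̄ = [-12]
S = H·P̄·Hᵀ + R = [508]
K = P̄·Hᵀ·S⁻¹ = [51/254; 33/254]
x' = x̄ + K·y = [75/127, -198/127]
P' = (I − K·H)·P̄ = [320/127 -286/127; -286/127 308/127]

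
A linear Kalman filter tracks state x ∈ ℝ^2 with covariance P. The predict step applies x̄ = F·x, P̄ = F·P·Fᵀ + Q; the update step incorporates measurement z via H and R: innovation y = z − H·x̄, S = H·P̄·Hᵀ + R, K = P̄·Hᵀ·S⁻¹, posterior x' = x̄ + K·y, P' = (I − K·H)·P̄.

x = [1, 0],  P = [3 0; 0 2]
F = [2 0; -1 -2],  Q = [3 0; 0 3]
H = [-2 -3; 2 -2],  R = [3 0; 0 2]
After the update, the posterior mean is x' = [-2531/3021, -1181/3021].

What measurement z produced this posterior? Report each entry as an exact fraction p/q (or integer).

x̄ = F·x = [2, -1]
P̄ = F·P·Fᵀ + Q = [15 -6; -6 14]
S = H·P̄·Hᵀ + R = [117 36; 36 166]
K = P̄·Hᵀ·S⁻¹ = [-584/3021 297/1007; -590/3021 -200/1007]
x' − x̄ = [-8573/3021, 1840/3021] = K·y
y = (KᵀK)⁻¹·Kᵀ·(x' − x̄) = [4, -7]
z = y + H·x̄ = [4, -7] + [-1, 6] = [3, -1]

z = [3, -1]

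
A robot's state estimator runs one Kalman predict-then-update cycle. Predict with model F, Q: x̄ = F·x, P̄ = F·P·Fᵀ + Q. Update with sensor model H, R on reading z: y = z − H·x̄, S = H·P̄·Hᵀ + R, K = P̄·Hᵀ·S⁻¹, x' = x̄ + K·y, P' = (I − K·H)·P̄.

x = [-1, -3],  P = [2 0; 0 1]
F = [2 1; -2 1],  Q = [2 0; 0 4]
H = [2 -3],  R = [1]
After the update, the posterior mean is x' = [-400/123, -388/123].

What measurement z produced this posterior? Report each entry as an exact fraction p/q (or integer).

z = [3]

x̄ = F·x = [-5, -1]
P̄ = F·P·Fᵀ + Q = [11 -7; -7 13]
S = H·P̄·Hᵀ + R = [246]
K = P̄·Hᵀ·S⁻¹ = [43/246; -53/246]
x' − x̄ = [215/123, -265/123] = K·y
y = (KᵀK)⁻¹·Kᵀ·(x' − x̄) = [10]
z = y + H·x̄ = [10] + [-7] = [3]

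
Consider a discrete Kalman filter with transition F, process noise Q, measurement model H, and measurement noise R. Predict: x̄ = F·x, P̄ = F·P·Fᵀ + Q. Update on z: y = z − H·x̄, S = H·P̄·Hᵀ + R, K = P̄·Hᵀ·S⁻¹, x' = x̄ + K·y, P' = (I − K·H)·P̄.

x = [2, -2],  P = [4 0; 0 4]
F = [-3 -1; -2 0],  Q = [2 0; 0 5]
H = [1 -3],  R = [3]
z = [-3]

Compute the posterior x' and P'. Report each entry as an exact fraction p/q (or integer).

x' = [-1/3, 23/30]
P' = [32 11; 11 41/10]

x̄ = F·x = [-4, -4]
P̄ = F·P·Fᵀ + Q = [42 24; 24 21]
y = z − H·x̄ = [-11]
S = H·P̄·Hᵀ + R = [90]
K = P̄·Hᵀ·S⁻¹ = [-1/3; -13/30]
x' = x̄ + K·y = [-1/3, 23/30]
P' = (I − K·H)·P̄ = [32 11; 11 41/10]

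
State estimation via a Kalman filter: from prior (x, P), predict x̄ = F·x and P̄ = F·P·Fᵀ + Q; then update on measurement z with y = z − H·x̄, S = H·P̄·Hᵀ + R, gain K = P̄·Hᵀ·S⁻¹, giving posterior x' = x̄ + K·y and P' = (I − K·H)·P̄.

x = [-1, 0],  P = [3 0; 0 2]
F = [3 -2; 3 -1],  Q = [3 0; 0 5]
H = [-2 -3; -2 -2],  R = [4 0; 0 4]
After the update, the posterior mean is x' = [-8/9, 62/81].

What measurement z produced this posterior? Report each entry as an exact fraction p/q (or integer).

z = [-2, 2]

x̄ = F·x = [-3, -3]
P̄ = F·P·Fᵀ + Q = [38 31; 31 34]
S = H·P̄·Hᵀ + R = [834 666; 666 540]
K = P̄·Hᵀ·S⁻¹ = [2/21 -47/126; -55/189 67/567]
x' − x̄ = [19/9, 305/81] = K·y
y = (KᵀK)⁻¹·Kᵀ·(x' − x̄) = [-17, -10]
z = y + H·x̄ = [-17, -10] + [15, 12] = [-2, 2]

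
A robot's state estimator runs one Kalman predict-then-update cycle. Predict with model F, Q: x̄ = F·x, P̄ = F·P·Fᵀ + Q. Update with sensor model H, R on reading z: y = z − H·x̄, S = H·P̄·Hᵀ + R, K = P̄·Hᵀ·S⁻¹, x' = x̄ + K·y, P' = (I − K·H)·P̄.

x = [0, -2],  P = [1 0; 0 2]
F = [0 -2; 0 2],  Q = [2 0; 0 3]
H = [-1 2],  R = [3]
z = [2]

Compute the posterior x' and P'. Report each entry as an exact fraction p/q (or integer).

x' = [-8/89, 64/89]
P' = [214/89 68/89; 68/89 79/89]

x̄ = F·x = [4, -4]
P̄ = F·P·Fᵀ + Q = [10 -8; -8 11]
y = z − H·x̄ = [14]
S = H·P̄·Hᵀ + R = [89]
K = P̄·Hᵀ·S⁻¹ = [-26/89; 30/89]
x' = x̄ + K·y = [-8/89, 64/89]
P' = (I − K·H)·P̄ = [214/89 68/89; 68/89 79/89]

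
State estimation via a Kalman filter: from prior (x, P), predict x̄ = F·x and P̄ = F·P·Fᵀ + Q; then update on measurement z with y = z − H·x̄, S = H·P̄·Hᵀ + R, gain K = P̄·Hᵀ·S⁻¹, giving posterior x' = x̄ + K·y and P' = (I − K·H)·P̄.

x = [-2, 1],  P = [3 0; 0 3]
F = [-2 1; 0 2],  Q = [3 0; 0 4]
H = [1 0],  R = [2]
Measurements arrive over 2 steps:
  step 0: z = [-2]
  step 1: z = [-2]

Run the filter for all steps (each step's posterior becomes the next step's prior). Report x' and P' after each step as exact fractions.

step 0: x' = [-13/10, -1/10], P' = [9/5 3/5; 3/5 71/5]
step 1: x' = [-13/8, -203/40], P' = [11/6 13/6; 13/6 979/30]

step 0: x̄ = F·x = [5, 2]
step 0: P̄ = F·P·Fᵀ + Q = [18 6; 6 16]
step 0: y = z − H·x̄ = [-7]
step 0: S = H·P̄·Hᵀ + R = [20]
step 0: K = P̄·Hᵀ·S⁻¹ = [9/10; 3/10]
step 0: x' = x̄ + K·y = [-13/10, -1/10]
step 0: P' = (I − K·H)·P̄ = [9/5 3/5; 3/5 71/5]
step 1: x̄ = F·x = [5/2, -1/5]
step 1: P̄ = F·P·Fᵀ + Q = [22 26; 26 304/5]
step 1: y = z − H·x̄ = [-9/2]
step 1: S = H·P̄·Hᵀ + R = [24]
step 1: K = P̄·Hᵀ·S⁻¹ = [11/12; 13/12]
step 1: x' = x̄ + K·y = [-13/8, -203/40]
step 1: P' = (I − K·H)·P̄ = [11/6 13/6; 13/6 979/30]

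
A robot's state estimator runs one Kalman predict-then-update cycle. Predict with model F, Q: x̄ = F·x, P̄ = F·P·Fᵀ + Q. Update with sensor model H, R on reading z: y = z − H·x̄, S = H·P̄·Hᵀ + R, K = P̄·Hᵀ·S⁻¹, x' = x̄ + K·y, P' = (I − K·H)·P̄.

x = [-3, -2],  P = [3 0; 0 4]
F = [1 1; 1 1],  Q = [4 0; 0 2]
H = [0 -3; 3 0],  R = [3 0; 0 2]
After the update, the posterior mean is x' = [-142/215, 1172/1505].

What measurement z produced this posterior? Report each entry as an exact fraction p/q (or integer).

z = [-3, -2]

x̄ = F·x = [-5, -5]
P̄ = F·P·Fᵀ + Q = [11 7; 7 9]
S = H·P̄·Hᵀ + R = [84 -63; -63 101]
K = P̄·Hᵀ·S⁻¹ = [-2/215 69/215; -468/1505 3/215]
x' − x̄ = [933/215, 8697/1505] = K·y
y = (KᵀK)⁻¹·Kᵀ·(x' − x̄) = [-18, 13]
z = y + H·x̄ = [-18, 13] + [15, -15] = [-3, -2]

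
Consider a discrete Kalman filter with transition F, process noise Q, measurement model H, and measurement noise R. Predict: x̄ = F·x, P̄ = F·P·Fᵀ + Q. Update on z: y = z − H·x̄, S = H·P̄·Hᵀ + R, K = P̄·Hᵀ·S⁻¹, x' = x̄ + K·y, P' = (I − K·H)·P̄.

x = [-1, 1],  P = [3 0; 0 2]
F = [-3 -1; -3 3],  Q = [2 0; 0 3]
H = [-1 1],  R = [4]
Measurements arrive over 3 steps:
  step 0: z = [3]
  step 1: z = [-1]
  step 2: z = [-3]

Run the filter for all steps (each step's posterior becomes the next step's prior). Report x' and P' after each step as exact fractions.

step 0: x' = [92/41, 219/41], P' = [1171/41 1131/41; 1131/41 1239/41]
step 1: x' = [172435/20193, 51970/6731], P' = [736258/20193 220606/6731; 220606/6731 222498/6731]
step 2: x' = [-392827/3620547, -3447392/1206849], P' = [153900694/3620547 46565930/1206849; 46565930/1206849 15541042/402283]

step 0: x̄ = F·x = [2, 6]
step 0: P̄ = F·P·Fᵀ + Q = [31 21; 21 48]
step 0: y = z − H·x̄ = [-1]
step 0: S = H·P̄·Hᵀ + R = [41]
step 0: K = P̄·Hᵀ·S⁻¹ = [-10/41; 27/41]
step 0: x' = x̄ + K·y = [92/41, 219/41]
step 0: P' = (I − K·H)·P̄ = [1171/41 1131/41; 1131/41 1239/41]
step 1: x̄ = F·x = [-495/41, 381/41]
step 1: P̄ = F·P·Fᵀ + Q = [18646/41 36/41; 36/41 1455/41]
step 1: y = z − H·x̄ = [-917/41]
step 1: S = H·P̄·Hᵀ + R = [20193/41]
step 1: K = P̄·Hᵀ·S⁻¹ = [-18610/20193; 473/6731]
step 1: x' = x̄ + K·y = [172435/20193, 51970/6731]
step 1: P' = (I − K·H)·P̄ = [736258/20193 220606/6731; 220606/6731 222498/6731]
step 2: x̄ = F·x = [-224405/6731, -16525/6731]
step 2: P̄ = F·P·Fᵀ + Q = [3768370/6731 217644/6731; 217644/6731 260541/6731]
step 2: y = z − H·x̄ = [-228073/6731]
step 2: S = H·P̄·Hᵀ + R = [3620547/6731]
step 2: K = P̄·Hᵀ·S⁻¹ = [-3550726/3620547; 14299/1206849]
step 2: x' = x̄ + K·y = [-392827/3620547, -3447392/1206849]
step 2: P' = (I − K·H)·P̄ = [153900694/3620547 46565930/1206849; 46565930/1206849 15541042/402283]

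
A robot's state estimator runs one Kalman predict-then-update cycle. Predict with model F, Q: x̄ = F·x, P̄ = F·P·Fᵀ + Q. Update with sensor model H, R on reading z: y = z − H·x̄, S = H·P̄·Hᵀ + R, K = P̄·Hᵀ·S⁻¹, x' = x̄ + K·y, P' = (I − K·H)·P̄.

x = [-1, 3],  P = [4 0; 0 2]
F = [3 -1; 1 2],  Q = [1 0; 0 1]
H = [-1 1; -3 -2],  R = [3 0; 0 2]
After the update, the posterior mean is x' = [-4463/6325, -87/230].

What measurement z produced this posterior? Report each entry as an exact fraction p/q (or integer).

x̄ = F·x = [-6, 5]
P̄ = F·P·Fᵀ + Q = [39 8; 8 13]
S = H·P̄·Hᵀ + R = [39 83; 83 501]
K = P̄·Hᵀ·S⁻¹ = [-2246/6325 -1307/6325; 121/230 -43/230]
x' − x̄ = [33487/6325, -1237/230] = K·y
y = (KᵀK)⁻¹·Kᵀ·(x' − x̄) = [-12, -5]
z = y + H·x̄ = [-12, -5] + [11, 8] = [-1, 3]

z = [-1, 3]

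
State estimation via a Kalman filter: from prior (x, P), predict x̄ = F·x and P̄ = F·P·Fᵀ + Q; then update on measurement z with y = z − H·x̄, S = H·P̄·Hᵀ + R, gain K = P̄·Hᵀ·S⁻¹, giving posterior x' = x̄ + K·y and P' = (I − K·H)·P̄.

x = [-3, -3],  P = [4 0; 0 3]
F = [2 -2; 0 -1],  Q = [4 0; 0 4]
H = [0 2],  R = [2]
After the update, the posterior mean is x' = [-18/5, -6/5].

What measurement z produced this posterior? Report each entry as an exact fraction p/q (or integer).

z = [-3]

x̄ = F·x = [0, 3]
P̄ = F·P·Fᵀ + Q = [32 6; 6 7]
S = H·P̄·Hᵀ + R = [30]
K = P̄·Hᵀ·S⁻¹ = [2/5; 7/15]
x' − x̄ = [-18/5, -21/5] = K·y
y = (KᵀK)⁻¹·Kᵀ·(x' − x̄) = [-9]
z = y + H·x̄ = [-9] + [6] = [-3]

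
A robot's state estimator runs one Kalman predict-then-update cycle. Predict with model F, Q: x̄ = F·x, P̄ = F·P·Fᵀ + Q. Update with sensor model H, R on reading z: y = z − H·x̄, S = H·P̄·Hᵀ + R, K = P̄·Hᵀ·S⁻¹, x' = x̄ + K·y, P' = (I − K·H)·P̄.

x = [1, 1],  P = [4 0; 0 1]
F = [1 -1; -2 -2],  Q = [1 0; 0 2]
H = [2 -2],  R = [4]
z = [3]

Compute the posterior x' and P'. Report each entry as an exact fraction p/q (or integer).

x̄ = F·x = [0, -4]
P̄ = F·P·Fᵀ + Q = [6 -6; -6 22]
y = z − H·x̄ = [-5]
S = H·P̄·Hᵀ + R = [164]
K = P̄·Hᵀ·S⁻¹ = [6/41; -14/41]
x' = x̄ + K·y = [-30/41, -94/41]
P' = (I − K·H)·P̄ = [102/41 90/41; 90/41 118/41]

x' = [-30/41, -94/41]
P' = [102/41 90/41; 90/41 118/41]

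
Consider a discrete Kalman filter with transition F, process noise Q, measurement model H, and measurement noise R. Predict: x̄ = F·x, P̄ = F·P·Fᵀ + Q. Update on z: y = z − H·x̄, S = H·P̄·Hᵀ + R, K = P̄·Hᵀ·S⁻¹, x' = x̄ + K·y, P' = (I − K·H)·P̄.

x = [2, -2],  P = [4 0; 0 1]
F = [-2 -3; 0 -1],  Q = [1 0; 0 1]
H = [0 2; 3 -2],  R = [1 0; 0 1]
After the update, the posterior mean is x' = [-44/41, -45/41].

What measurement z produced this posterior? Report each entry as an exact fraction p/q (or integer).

x̄ = F·x = [2, 2]
P̄ = F·P·Fᵀ + Q = [26 3; 3 2]
S = H·P̄·Hᵀ + R = [9 10; 10 207]
K = P̄·Hᵀ·S⁻¹ = [522/1763 588/1763; 778/1763 5/1763]
x' − x̄ = [-126/41, -127/41] = K·y
y = (KᵀK)⁻¹·Kᵀ·(x' − x̄) = [-7, -3]
z = y + H·x̄ = [-7, -3] + [4, 2] = [-3, -1]

z = [-3, -1]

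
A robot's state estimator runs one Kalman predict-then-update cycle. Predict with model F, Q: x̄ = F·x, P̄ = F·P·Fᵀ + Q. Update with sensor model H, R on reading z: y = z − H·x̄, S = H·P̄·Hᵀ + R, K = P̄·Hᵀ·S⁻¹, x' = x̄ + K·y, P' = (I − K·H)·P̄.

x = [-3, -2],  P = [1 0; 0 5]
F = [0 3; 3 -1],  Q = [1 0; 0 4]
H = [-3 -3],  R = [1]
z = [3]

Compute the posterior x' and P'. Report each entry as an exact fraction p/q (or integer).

x' = [1506/307, -1825/307]
P' = [5473/307 -5442/307; -5442/307 5445/307]

x̄ = F·x = [-6, -7]
P̄ = F·P·Fᵀ + Q = [46 -15; -15 18]
y = z − H·x̄ = [-36]
S = H·P̄·Hᵀ + R = [307]
K = P̄·Hᵀ·S⁻¹ = [-93/307; -9/307]
x' = x̄ + K·y = [1506/307, -1825/307]
P' = (I − K·H)·P̄ = [5473/307 -5442/307; -5442/307 5445/307]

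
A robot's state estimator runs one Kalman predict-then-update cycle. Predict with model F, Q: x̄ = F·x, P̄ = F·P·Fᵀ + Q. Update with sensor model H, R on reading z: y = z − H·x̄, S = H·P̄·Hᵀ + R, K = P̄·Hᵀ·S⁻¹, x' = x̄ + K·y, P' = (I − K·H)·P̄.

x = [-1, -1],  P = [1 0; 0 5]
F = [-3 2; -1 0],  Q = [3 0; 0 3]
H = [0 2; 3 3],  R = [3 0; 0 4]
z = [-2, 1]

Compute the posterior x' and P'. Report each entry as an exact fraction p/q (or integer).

x̄ = F·x = [1, 1]
P̄ = F·P·Fᵀ + Q = [32 3; 3 4]
y = z − H·x̄ = [-4, -5]
S = H·P̄·Hᵀ + R = [19 42; 42 382]
K = P̄·Hᵀ·S⁻¹ = [-1059/2747 1743/5494; 1087/2747 63/5494]
x' = x̄ + K·y = [5251/5494, -3517/5494]
P' = (I − K·H)·P̄ = [5501/5494 -3177/5494; -3177/5494 3261/5494]

x' = [5251/5494, -3517/5494]
P' = [5501/5494 -3177/5494; -3177/5494 3261/5494]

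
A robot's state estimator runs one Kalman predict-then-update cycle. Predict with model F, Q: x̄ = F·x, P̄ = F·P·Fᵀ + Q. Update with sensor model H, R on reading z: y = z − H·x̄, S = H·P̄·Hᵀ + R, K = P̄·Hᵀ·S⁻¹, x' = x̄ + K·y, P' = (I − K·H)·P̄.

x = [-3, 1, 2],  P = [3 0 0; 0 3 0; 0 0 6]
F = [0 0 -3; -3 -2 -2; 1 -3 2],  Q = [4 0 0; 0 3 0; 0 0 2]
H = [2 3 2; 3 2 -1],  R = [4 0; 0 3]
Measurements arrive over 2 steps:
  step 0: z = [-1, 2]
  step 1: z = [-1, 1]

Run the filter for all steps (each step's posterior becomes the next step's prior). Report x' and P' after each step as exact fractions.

step 0: x̄ = F·x = [-6, 3, -2]
step 0: P̄ = F·P·Fᵀ + Q = [58 36 -36; 36 66 -15; -36 -15 56]
step 0: y = z − H·x̄ = [6, 12]
step 0: S = H·P̄·Hᵀ + R = [1018 941; 941 1553]
step 0: K = P̄·Hᵀ·S⁻¹ = [-29306/695473 144044/695473; 132765/695473 33750/695473; 174789/695473 -192787/695473]
step 0: x' = x̄ + K·y = [-2620146/695473, 3288009/695473, -2655656/695473]
step 0: P' = (I − K·H)·P̄ = [4171538/695473 -4660752/695473 2760978/695473; -4660752/695473 5431368/695473 -3220770/695473; 2760978/695473 -3220770/695473 2419755/695473]
step 1: x̄ = F·x = [7966968/695473, 6595732/695473, -17795485/695473]
step 1: P̄ = F·P·Fᵀ + Q = [24559687/695473 20042712/695473 -51788394/695473; 20042712/695473 22471305/695473 -50760054/695473; -51788394/695473 -50760054/695473 141781480/695473]
step 1: y = z − H·x̄ = [-825635/695473, -54192380/695473]
step 1: S = H·P̄·Hᵀ + R = [87473049/695473 1264618/695473; 1264618/695473 1209073426/695473]
step 1: K = P̄·Hᵀ·S⁻¹ = [191149279/3041375863 832483435/6082751726; 5055741111/76034396575 9794365677/76034396575; 4889156244/15206879315 -5019265367/15206879315]
step 1: x' = x̄ + K·y = [2179229553/3041375863, -9619835953/15206879315, -760493987/3041375863]
step 1: P' = (I − K·H)·P̄ = [13519633777/6082751726 -7259498241/3041375863 4511729031/3041375863; -7259498241/3041375863 218698400958/76034396575 -27289732638/15206879315; 4511729031/3041375863 -27289732638/15206879315 5630853258/3041375863]

step 0: x' = [-2620146/695473, 3288009/695473, -2655656/695473], P' = [4171538/695473 -4660752/695473 2760978/695473; -4660752/695473 5431368/695473 -3220770/695473; 2760978/695473 -3220770/695473 2419755/695473]
step 1: x' = [2179229553/3041375863, -9619835953/15206879315, -760493987/3041375863], P' = [13519633777/6082751726 -7259498241/3041375863 4511729031/3041375863; -7259498241/3041375863 218698400958/76034396575 -27289732638/15206879315; 4511729031/3041375863 -27289732638/15206879315 5630853258/3041375863]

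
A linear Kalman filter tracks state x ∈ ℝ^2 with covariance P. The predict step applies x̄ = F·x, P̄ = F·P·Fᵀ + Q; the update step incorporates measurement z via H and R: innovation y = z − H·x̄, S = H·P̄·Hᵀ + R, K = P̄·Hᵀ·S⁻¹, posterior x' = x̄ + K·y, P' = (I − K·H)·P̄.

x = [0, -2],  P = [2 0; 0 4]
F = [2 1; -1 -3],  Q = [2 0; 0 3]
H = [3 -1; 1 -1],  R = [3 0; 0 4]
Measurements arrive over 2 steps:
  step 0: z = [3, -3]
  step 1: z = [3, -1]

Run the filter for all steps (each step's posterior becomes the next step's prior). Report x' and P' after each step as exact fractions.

step 0: x̄ = F·x = [-2, 6]
step 0: P̄ = F·P·Fᵀ + Q = [14 -16; -16 41]
step 0: y = z − H·x̄ = [15, 5]
step 0: S = H·P̄·Hᵀ + R = [266 147; 147 91]
step 0: K = P̄·Hᵀ·S⁻¹ = [124/371 -78/371; 40/371 -297/371]
step 0: x' = x̄ + K·y = [104/53, 1341/371]
step 0: P' = (I − K·H)·P̄ = [342/371 654/371; 654/371 1842/371]
step 1: x̄ = F·x = [2797/371, -4751/371]
step 1: P̄ = F·P·Fᵀ + Q = [6568/371 -10788/371; -10788/371 21957/371]
step 1: y = z − H·x̄ = [-12029/371, -7919/371]
step 1: S = H·P̄·Hᵀ + R = [146910/371 84813/371; 84813/371 51585/371]
step 1: K = P̄·Hᵀ·S⁻¹ = [634688/2422059 -228604/2422059; -52300/807353 -426501/807353]
step 1: x' = x̄ + K·y = [2561057/2422059, 460496/807353]
step 1: P' = (I − K·H)·P̄ = [1409240/2422059 774552/807353; 774552/807353 2480556/807353]

step 0: x' = [104/53, 1341/371], P' = [342/371 654/371; 654/371 1842/371]
step 1: x' = [2561057/2422059, 460496/807353], P' = [1409240/2422059 774552/807353; 774552/807353 2480556/807353]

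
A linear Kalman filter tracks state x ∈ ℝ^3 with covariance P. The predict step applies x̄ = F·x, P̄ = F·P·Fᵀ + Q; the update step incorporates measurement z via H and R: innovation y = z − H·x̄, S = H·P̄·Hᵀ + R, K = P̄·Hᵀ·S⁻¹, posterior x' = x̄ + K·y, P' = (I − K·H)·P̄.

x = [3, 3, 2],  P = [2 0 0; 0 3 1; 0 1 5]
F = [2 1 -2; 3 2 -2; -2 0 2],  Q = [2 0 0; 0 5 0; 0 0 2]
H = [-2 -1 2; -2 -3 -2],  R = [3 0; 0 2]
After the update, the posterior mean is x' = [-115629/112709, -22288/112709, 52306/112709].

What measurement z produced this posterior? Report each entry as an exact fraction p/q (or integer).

z = [3, 2]

x̄ = F·x = [5, 11, -2]
P̄ = F·P·Fᵀ + Q = [29 32 -26; 32 47 -28; -26 -28 30]
S = H·P̄·Hᵀ + R = [734 505; 505 501]
K = P̄·Hᵀ·S⁻¹ = [-19632/112709 -3158/112709; -8422/112709 -25031/112709; 31760/112709 -14916/112709]
x' − x̄ = [-679174/112709, -1262087/112709, 277724/112709] = K·y
y = (KᵀK)⁻¹·Kᵀ·(x' − x̄) = [28, 41]
z = y + H·x̄ = [28, 41] + [-25, -39] = [3, 2]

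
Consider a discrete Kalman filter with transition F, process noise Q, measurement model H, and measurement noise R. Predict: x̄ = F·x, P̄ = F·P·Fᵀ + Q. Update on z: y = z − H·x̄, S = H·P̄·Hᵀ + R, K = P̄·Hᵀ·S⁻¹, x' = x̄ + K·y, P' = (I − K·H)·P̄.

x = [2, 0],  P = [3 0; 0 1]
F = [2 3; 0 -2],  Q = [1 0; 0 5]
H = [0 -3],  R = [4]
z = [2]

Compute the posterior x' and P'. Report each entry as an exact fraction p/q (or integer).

x̄ = F·x = [4, 0]
P̄ = F·P·Fᵀ + Q = [22 -6; -6 9]
y = z − H·x̄ = [2]
S = H·P̄·Hᵀ + R = [85]
K = P̄·Hᵀ·S⁻¹ = [18/85; -27/85]
x' = x̄ + K·y = [376/85, -54/85]
P' = (I − K·H)·P̄ = [1546/85 -24/85; -24/85 36/85]

x' = [376/85, -54/85]
P' = [1546/85 -24/85; -24/85 36/85]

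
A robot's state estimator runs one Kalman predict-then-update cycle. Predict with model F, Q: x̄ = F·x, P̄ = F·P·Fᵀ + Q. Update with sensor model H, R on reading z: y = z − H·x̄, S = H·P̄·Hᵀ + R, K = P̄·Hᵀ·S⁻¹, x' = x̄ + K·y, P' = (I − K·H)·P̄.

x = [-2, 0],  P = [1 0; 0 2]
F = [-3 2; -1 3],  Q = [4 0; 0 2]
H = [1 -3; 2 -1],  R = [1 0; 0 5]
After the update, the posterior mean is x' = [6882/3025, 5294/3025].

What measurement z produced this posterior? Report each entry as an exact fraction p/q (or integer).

z = [-3, 2]

x̄ = F·x = [6, 2]
P̄ = F·P·Fᵀ + Q = [21 15; 15 21]
S = H·P̄·Hᵀ + R = [121 0; 0 50]
K = P̄·Hᵀ·S⁻¹ = [-24/121 27/50; -48/121 9/50]
x' − x̄ = [-11268/3025, -756/3025] = K·y
y = (KᵀK)⁻¹·Kᵀ·(x' − x̄) = [-3, -8]
z = y + H·x̄ = [-3, -8] + [0, 10] = [-3, 2]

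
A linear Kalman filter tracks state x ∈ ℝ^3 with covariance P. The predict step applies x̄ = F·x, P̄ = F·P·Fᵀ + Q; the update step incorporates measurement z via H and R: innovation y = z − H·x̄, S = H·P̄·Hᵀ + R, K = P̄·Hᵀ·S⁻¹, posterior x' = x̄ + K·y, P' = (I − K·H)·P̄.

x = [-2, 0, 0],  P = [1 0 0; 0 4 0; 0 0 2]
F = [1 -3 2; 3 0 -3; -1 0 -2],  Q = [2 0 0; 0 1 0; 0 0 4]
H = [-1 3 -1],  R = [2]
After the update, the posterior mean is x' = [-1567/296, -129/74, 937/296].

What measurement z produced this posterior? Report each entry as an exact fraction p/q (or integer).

z = [-3]

x̄ = F·x = [-2, -6, 2]
P̄ = F·P·Fᵀ + Q = [47 -9 -9; -9 28 9; -9 9 13]
S = H·P̄·Hᵀ + R = [296]
K = P̄·Hᵀ·S⁻¹ = [-65/296; 21/74; 23/296]
x' − x̄ = [-975/296, 315/74, 345/296] = K·y
y = (KᵀK)⁻¹·Kᵀ·(x' − x̄) = [15]
z = y + H·x̄ = [15] + [-18] = [-3]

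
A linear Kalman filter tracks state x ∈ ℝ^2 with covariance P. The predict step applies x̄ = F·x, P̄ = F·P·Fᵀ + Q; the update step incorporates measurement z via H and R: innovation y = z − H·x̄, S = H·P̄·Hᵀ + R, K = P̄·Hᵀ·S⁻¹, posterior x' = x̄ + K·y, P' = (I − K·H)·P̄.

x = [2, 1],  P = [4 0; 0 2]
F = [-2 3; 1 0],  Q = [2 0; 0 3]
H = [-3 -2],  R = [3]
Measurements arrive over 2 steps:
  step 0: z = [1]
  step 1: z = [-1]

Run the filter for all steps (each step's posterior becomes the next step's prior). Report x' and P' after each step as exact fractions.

step 0: x' = [-443/259, 538/259], P' = [860/259 -1152/259; -1152/259 1713/259]
step 1: x' = [165475/244004, -58339/122002], P' = [525169/244004 -326943/122002; -326943/122002 240612/61001]

step 0: x̄ = F·x = [-1, 2]
step 0: P̄ = F·P·Fᵀ + Q = [36 -8; -8 7]
step 0: y = z − H·x̄ = [2]
step 0: S = H·P̄·Hᵀ + R = [259]
step 0: K = P̄·Hᵀ·S⁻¹ = [-92/259; 10/259]
step 0: x' = x̄ + K·y = [-443/259, 538/259]
step 0: P' = (I − K·H)·P̄ = [860/259 -1152/259; -1152/259 1713/259]
step 1: x̄ = F·x = [2500/259, -443/259]
step 1: P̄ = F·P·Fᵀ + Q = [33199/259 -5176/259; -5176/259 1637/259]
step 1: y = z − H·x̄ = [6355/259]
step 1: S = H·P̄·Hᵀ + R = [244004/259]
step 1: K = P̄·Hᵀ·S⁻¹ = [-89245/244004; 6127/122002]
step 1: x' = x̄ + K·y = [165475/244004, -58339/122002]
step 1: P' = (I − K·H)·P̄ = [525169/244004 -326943/122002; -326943/122002 240612/61001]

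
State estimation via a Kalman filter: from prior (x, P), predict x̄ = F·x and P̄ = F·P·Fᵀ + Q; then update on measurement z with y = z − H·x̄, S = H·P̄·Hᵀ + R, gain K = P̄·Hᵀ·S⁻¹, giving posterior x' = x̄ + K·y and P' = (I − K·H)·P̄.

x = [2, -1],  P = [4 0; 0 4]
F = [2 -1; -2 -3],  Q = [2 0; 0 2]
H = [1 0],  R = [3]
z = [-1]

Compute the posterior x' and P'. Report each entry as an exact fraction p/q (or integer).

x' = [-7/25, -1/25]
P' = [66/25 -12/25; -12/25 1334/25]

x̄ = F·x = [5, -1]
P̄ = F·P·Fᵀ + Q = [22 -4; -4 54]
y = z − H·x̄ = [-6]
S = H·P̄·Hᵀ + R = [25]
K = P̄·Hᵀ·S⁻¹ = [22/25; -4/25]
x' = x̄ + K·y = [-7/25, -1/25]
P' = (I − K·H)·P̄ = [66/25 -12/25; -12/25 1334/25]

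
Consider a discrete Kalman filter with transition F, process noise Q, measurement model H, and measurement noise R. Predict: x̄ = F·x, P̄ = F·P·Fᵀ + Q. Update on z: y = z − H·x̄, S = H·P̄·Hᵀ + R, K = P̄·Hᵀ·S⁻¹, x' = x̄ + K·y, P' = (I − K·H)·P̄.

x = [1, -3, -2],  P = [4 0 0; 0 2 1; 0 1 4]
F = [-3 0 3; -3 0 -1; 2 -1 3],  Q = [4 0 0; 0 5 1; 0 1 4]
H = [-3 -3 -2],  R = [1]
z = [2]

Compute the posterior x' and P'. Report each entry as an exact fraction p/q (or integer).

x' = [-333/143, 274/143, -56/143]
P' = [3778/715 -4941/715 1824/715; -4941/715 45029/1430 -52651/1430; 1824/715 -52651/1430 73519/1430]

x̄ = F·x = [-9, -1, -1]
P̄ = F·P·Fᵀ + Q = [76 24 9; 24 45 -34; 9 -34 52]
y = z − H·x̄ = [-30]
S = H·P̄·Hᵀ + R = [1430]
K = P̄·Hᵀ·S⁻¹ = [-159/715; -139/1430; -29/1430]
x' = x̄ + K·y = [-333/143, 274/143, -56/143]
P' = (I − K·H)·P̄ = [3778/715 -4941/715 1824/715; -4941/715 45029/1430 -52651/1430; 1824/715 -52651/1430 73519/1430]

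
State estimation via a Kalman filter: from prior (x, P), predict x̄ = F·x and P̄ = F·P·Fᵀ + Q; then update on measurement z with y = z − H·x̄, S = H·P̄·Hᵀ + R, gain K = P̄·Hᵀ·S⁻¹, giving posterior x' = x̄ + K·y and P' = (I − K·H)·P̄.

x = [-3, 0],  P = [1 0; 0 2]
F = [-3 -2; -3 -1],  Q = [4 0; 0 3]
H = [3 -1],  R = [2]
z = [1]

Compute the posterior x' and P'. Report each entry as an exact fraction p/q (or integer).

x' = [293/127, 718/127]
P' = [167/127 401/127; 401/127 1153/127]

x̄ = F·x = [9, 9]
P̄ = F·P·Fᵀ + Q = [21 13; 13 14]
y = z − H·x̄ = [-17]
S = H·P̄·Hᵀ + R = [127]
K = P̄·Hᵀ·S⁻¹ = [50/127; 25/127]
x' = x̄ + K·y = [293/127, 718/127]
P' = (I − K·H)·P̄ = [167/127 401/127; 401/127 1153/127]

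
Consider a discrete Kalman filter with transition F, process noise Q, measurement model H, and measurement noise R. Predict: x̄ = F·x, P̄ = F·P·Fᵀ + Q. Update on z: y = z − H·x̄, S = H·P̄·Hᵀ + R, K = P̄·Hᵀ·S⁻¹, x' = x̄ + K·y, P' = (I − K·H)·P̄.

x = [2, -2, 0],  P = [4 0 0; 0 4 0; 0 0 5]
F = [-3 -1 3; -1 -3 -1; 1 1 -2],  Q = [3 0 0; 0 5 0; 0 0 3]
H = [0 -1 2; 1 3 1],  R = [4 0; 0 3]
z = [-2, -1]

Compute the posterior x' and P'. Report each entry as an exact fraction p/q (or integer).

x' = [-13819/3509, 3990/3509, -1384/3509]
P' = [547494/17545 -152062/17545 -99489/17545; -152062/17545 47896/17545 25702/17545; -99489/17545 25702/17545 30609/17545]

x̄ = F·x = [-4, 4, 0]
P̄ = F·P·Fᵀ + Q = [88 9 -46; 9 50 -6; -46 -6 31]
y = z − H·x̄ = [2, -9]
S = H·P̄·Hᵀ + R = [202 -219; -219 498]
K = P̄·Hᵀ·S⁻¹ = [-11729/17545 -2727/17545; 877/17545 5776/17545; 8879/17545 2742/17545]
x' = x̄ + K·y = [-13819/3509, 3990/3509, -1384/3509]
P' = (I − K·H)·P̄ = [547494/17545 -152062/17545 -99489/17545; -152062/17545 47896/17545 25702/17545; -99489/17545 25702/17545 30609/17545]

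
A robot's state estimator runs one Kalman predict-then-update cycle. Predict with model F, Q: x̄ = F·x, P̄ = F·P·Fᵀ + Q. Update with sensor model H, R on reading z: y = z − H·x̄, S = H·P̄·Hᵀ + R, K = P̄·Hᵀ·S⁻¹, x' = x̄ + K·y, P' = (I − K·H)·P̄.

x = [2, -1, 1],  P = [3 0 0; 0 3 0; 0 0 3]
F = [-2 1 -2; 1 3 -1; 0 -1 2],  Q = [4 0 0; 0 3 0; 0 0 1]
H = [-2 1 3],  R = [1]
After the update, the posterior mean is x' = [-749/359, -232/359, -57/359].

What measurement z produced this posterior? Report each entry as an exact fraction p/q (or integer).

x̄ = F·x = [-7, -2, 3]
P̄ = F·P·Fᵀ + Q = [31 9 -15; 9 36 -15; -15 -15 16]
S = H·P̄·Hᵀ + R = [359]
K = P̄·Hᵀ·S⁻¹ = [-98/359; -27/359; 63/359]
x' − x̄ = [1764/359, 486/359, -1134/359] = K·y
y = (KᵀK)⁻¹·Kᵀ·(x' − x̄) = [-18]
z = y + H·x̄ = [-18] + [21] = [3]

z = [3]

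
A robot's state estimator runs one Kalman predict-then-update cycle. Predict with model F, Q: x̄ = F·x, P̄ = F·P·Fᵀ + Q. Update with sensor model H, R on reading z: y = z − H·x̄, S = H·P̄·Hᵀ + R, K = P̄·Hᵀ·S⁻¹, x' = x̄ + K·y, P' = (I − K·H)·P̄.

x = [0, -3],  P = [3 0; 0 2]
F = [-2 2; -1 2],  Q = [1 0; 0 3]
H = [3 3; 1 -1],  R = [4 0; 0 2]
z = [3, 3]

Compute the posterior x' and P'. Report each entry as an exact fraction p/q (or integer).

x̄ = F·x = [-6, -6]
P̄ = F·P·Fᵀ + Q = [21 14; 14 14]
y = z − H·x̄ = [39, 3]
S = H·P̄·Hᵀ + R = [571 21; 21 9]
K = P̄·Hᵀ·S⁻¹ = [133/783 896/2349; 14/87 -98/261]
x' = x̄ + K·y = [1385/783, -74/87]
P' = (I − K·H)·P̄ = [1162/2349 -70/261; -70/261 14/29]

x' = [1385/783, -74/87]
P' = [1162/2349 -70/261; -70/261 14/29]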